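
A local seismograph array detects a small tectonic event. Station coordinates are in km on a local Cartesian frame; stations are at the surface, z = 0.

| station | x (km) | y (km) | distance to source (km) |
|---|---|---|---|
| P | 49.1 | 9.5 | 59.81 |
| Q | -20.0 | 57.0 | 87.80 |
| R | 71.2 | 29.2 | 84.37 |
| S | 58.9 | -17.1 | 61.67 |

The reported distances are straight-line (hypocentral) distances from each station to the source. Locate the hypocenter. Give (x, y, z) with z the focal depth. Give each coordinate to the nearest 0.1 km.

(11.0, -15.4, 38.8)

Each station gives a sphere (x−x_i)² + (y−y_i)² + z² = d_i² (stations at z=0).
Subtracting the P sphere from Q and R: z² cancels, leaving linear equations in x and y:
-138.2 x + 95.0 y = -2983.66
44.2 x + 39.4 y = -120.04
Solving: x ≈ 11.007, y ≈ -15.395 km (keep extra digits for the depth step; rounded: 11.0, -15.4).
Then from the P sphere: z² = 59.81² − (x − 49.1)² − (y − 9.5)² with x = 11.007, y = -15.395, so z ≈ 38.812 ≈ 38.8 km.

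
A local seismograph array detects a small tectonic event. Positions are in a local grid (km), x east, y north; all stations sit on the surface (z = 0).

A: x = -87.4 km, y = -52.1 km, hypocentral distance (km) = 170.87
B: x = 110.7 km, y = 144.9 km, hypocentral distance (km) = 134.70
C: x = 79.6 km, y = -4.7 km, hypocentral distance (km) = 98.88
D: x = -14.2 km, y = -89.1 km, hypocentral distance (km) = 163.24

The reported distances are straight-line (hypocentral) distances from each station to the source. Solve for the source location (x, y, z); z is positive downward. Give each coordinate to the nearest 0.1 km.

x ≈ 30.4 km, y ≈ 55.6 km, depth ≈ 61.0 km

Each station gives a sphere (x−x_i)² + (y−y_i)² + z² = d_i² (stations at z=0).
Subtracting the A sphere from B and C: z² cancels, leaving linear equations in x and y:
396.2 x + 394.0 y = 33949.80
334.0 x + 94.8 y = 15424.38
Solving: x ≈ 30.401, y ≈ 55.597 km (keep extra digits for the depth step; rounded: 30.4, 55.6).
Then from the A sphere: z² = 170.87² − (x + 87.4)² − (y + 52.1)² with x = 30.401, y = 55.597, so z ≈ 60.999 ≈ 61.0 km.
Check against D (with the unrounded solution): distance 163.24 ≈ 163.24 km. ✓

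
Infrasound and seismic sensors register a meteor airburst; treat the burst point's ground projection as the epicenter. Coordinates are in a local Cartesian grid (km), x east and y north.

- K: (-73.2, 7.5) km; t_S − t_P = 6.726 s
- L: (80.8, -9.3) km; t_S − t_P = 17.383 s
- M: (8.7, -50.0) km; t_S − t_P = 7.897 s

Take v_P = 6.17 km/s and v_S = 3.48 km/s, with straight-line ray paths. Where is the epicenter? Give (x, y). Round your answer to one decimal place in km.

Distance from S−P lag: d = Δt · v_P v_S / (v_P − v_S) = Δt · (6.17·3.48)/(6.17−3.48) ≈ 7.9820·Δt.
So d_K = 53.69, d_L = 138.75, d_M = 63.03 km.
Circle about each station: (x + 73.2)² + (y − 7.5)² = 53.69²; (x − 80.8)² + (y + 9.3)² = 138.75²; (x − 8.7)² + (y + 50.0)² = 63.03².
Subtracting pairs of circle equations eliminates x²+y² and gives linear equations (the radical axes):
308.0 x − 33.6 y = -15168.31
163.8 x − 115.0 y = -3928.96
Solving the 2×2 system: x ≈ -53.9, y ≈ -42.6 km.

-53.9 km east, -42.6 km north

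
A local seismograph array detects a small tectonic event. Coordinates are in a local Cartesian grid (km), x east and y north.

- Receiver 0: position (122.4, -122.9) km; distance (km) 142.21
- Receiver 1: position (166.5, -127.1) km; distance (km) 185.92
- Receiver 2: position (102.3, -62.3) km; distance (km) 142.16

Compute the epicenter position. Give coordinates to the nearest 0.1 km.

Circle about each station: (x − 122.4)² + (y + 122.9)² = 142.21²; (x − 166.5)² + (y + 127.1)² = 185.92²; (x − 102.3)² + (y + 62.3)² = 142.16².
Subtracting the Receiver 0 equation from the Receiver 1 and Receiver 2 equations removes the quadratic terms:
88.2 x − 8.4 y = -552.07
-40.2 x + 121.2 y = -15725.37
Solving the 2×2 system: x ≈ -19.2, y ≈ -136.1 km.
Check against Receiver 0 (with the unrounded x, y): √((x − 122.4)²+(y + 122.9)²) = 142.24 ≈ 142.21 km. ✓

x ≈ -19.2 km, y ≈ -136.1 km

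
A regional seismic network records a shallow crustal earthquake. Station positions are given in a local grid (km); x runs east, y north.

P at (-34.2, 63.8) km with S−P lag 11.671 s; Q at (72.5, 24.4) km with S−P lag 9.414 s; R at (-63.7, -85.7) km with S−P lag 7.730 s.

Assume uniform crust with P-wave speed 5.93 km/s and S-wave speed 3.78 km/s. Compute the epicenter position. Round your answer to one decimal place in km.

Distance from S−P lag: d = Δt · v_P v_S / (v_P − v_S) = Δt · (5.93·3.78)/(5.93−3.78) ≈ 10.4258·Δt.
So d_P = 121.68, d_Q = 98.15, d_R = 80.59 km.
Circle about each station: (x + 34.2)² + (y − 63.8)² = 121.68²; (x − 72.5)² + (y − 24.4)² = 98.15²; (x + 63.7)² + (y + 85.7)² = 80.59².
Subtracting the P equation from the Q and R equations removes the quadratic terms:
213.4 x − 78.8 y = 5784.13
-59.0 x − 299.0 y = 14473.37
Solving the 2×2 system: x ≈ 8.6, y ≈ -50.1 km.

8.6 km east, -50.1 km north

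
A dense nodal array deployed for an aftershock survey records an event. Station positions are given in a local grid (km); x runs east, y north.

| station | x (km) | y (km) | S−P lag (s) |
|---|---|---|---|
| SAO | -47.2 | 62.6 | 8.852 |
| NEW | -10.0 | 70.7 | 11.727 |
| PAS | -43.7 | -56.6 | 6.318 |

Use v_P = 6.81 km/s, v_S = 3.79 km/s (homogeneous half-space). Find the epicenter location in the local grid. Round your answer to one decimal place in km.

x ≈ -70.1 km, y ≈ -9.5 km

Distance from S−P lag: d = Δt · v_P v_S / (v_P − v_S) = Δt · (6.81·3.79)/(6.81−3.79) ≈ 8.5463·Δt.
So d_SAO = 75.65, d_NEW = 100.22, d_PAS = 54.00 km.
Circle about each station: (x + 47.2)² + (y − 62.6)² = 75.65²; (x + 10.0)² + (y − 70.7)² = 100.22²; (x + 43.7)² + (y + 56.6)² = 54.00².
Subtracting the SAO equation from the NEW and PAS equations removes the quadratic terms:
74.4 x + 16.2 y = -5369.24
7.0 x − 238.4 y = 1773.57
Solving the 2×2 system: x ≈ -70.1, y ≈ -9.5 km.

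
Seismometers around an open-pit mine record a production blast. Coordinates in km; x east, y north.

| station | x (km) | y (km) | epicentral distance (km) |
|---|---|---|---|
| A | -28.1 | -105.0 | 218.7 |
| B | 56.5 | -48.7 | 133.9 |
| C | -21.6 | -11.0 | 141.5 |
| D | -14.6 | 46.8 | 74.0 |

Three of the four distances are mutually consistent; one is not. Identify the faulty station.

Solve using three stations at a time. Using A, B, C (subtract circle equations pairwise → linear system) gives (x, y) ≈ (85.0, 82.3).
Distances from that point to each station vs reported:
  A: calculated 218.8 vs reported 218.7 → residual 0.1 km
  B: calculated 134.1 vs reported 133.9 → residual 0.2 km
  C: calculated 141.7 vs reported 141.5 → residual 0.2 km
  D: calculated 105.7 vs reported 74.0 → residual 31.7 km
A, B, C are mutually consistent (residuals ≈ 0); D is off by 31.7 km.

D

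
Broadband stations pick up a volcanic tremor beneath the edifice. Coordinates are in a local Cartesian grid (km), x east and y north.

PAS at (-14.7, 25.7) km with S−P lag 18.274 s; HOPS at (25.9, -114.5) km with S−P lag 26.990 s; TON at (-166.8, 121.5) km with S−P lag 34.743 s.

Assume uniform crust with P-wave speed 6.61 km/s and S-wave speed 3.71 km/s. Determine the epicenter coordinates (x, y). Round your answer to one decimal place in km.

Distance from S−P lag: d = Δt · v_P v_S / (v_P − v_S) = Δt · (6.61·3.71)/(6.61−3.71) ≈ 8.4562·Δt.
So d_PAS = 154.53, d_HOPS = 228.23, d_TON = 293.80 km.
Circle about each station: (x + 14.7)² + (y − 25.7)² = 154.53²; (x − 25.9)² + (y + 114.5)² = 228.23²; (x + 166.8)² + (y − 121.5)² = 293.80².
Subtracting the PAS equation from the HOPS and TON equations removes the quadratic terms:
81.2 x − 280.4 y = -15304.93
-304.2 x + 191.6 y = -20731.01
Solving the 2×2 system: x ≈ 125.4, y ≈ 90.9 km.

125.4 km east, 90.9 km north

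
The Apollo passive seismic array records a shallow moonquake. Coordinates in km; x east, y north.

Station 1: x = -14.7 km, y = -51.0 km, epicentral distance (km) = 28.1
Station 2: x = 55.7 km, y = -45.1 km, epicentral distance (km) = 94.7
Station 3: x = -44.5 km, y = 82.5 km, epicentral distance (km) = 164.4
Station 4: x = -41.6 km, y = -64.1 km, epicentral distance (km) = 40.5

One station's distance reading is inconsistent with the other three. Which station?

Station 2

Solve using three stations at a time. Using Station 1, Station 3, Station 4 (subtract circle equations pairwise → linear system) gives (x, y) ≈ (-3.1, -76.6).
Distances from that point to each station vs reported:
  Station 1: calculated 28.1 vs reported 28.1 → residual 0.0 km
  Station 2: calculated 66.7 vs reported 94.7 → residual 28.0 km
  Station 3: calculated 164.4 vs reported 164.4 → residual 0.0 km
  Station 4: calculated 40.5 vs reported 40.5 → residual 0.0 km
Station 1, Station 3, Station 4 are mutually consistent (residuals ≈ 0); Station 2 is off by 28.0 km.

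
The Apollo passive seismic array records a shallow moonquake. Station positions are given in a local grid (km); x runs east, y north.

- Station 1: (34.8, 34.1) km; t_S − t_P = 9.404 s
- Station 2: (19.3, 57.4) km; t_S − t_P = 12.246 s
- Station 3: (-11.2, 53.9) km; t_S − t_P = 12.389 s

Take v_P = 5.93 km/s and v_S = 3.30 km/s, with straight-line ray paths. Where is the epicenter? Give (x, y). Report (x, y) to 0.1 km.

(17.5, -33.7)

Distance from S−P lag: d = Δt · v_P v_S / (v_P − v_S) = Δt · (5.93·3.30)/(5.93−3.30) ≈ 7.4407·Δt.
So d_Station 1 = 69.97, d_Station 2 = 91.12, d_Station 3 = 92.18 km.
Circle about each station: (x − 34.8)² + (y − 34.1)² = 69.97²; (x − 19.3)² + (y − 57.4)² = 91.12²; (x + 11.2)² + (y − 53.9)² = 92.18².
Subtracting the Station 1 equation from the Station 2 and Station 3 equations removes the quadratic terms:
-31.0 x + 46.6 y = -2113.65
-92.0 x + 39.6 y = -2944.55
Solving the 2×2 system: x ≈ 17.5, y ≈ -33.7 km.
Check against Station 1 (with the unrounded x, y): √((x − 34.8)²+(y − 34.1)²) = 70.00 ≈ 69.97 km. ✓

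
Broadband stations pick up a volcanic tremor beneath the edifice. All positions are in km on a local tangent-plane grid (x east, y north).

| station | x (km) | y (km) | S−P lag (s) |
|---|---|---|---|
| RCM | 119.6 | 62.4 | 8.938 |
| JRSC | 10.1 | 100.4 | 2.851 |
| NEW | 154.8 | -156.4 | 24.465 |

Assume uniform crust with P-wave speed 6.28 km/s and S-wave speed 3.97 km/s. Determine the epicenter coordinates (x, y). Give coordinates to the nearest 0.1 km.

Distance from S−P lag: d = Δt · v_P v_S / (v_P − v_S) = Δt · (6.28·3.97)/(6.28−3.97) ≈ 10.7929·Δt.
So d_RCM = 96.47, d_JRSC = 30.77, d_NEW = 264.05 km.
Circle about each station: (x − 119.6)² + (y − 62.4)² = 96.47²; (x − 10.1)² + (y − 100.4)² = 30.77²; (x − 154.8)² + (y + 156.4)² = 264.05².
Subtracting the RCM equation from the JRSC and NEW equations removes the quadratic terms:
-219.0 x + 76.0 y = 343.92
70.4 x − 437.6 y = -30189.86
Solving the 2×2 system: x ≈ 23.7, y ≈ 72.8 km.

23.7 km east, 72.8 km north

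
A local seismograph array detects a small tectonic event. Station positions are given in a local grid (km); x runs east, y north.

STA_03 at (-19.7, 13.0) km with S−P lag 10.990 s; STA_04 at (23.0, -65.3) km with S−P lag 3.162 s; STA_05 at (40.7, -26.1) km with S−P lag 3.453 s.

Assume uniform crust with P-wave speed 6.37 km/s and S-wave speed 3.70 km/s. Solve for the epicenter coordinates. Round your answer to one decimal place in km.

Distance from S−P lag: d = Δt · v_P v_S / (v_P − v_S) = Δt · (6.37·3.70)/(6.37−3.70) ≈ 8.8273·Δt.
So d_STA_03 = 97.01, d_STA_04 = 27.91, d_STA_05 = 30.48 km.
Circle about each station: (x + 19.7)² + (y − 13.0)² = 97.01²; (x − 23.0)² + (y + 65.3)² = 27.91²; (x − 40.7)² + (y + 26.1)² = 30.48².
Subtracting the STA_03 equation from the STA_04 and STA_05 equations removes the quadratic terms:
85.4 x − 156.6 y = 12867.97
120.8 x − 78.2 y = 10262.52
Solving the 2×2 system: x ≈ 49.1, y ≈ -55.4 km.
Check against STA_03 (with the unrounded x, y): √((x + 19.7)²+(y − 13.0)²) = 97.01 ≈ 97.01 km. ✓

x ≈ 49.1 km, y ≈ -55.4 km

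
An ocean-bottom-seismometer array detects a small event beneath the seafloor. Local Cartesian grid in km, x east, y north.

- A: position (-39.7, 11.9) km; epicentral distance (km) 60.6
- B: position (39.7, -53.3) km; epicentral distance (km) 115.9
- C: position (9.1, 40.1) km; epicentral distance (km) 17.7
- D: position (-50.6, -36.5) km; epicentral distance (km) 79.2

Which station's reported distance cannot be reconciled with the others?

Solve using three stations at a time. Using A, B, C (subtract circle equations pairwise → linear system) gives (x, y) ≈ (1.7, 56.2).
Distances from that point to each station vs reported:
  A: calculated 60.6 vs reported 60.6 → residual 0.0 km
  B: calculated 115.9 vs reported 115.9 → residual 0.0 km
  C: calculated 17.7 vs reported 17.7 → residual 0.0 km
  D: calculated 106.4 vs reported 79.2 → residual 27.2 km
A, B, C are mutually consistent (residuals ≈ 0); D is off by 27.2 km.

D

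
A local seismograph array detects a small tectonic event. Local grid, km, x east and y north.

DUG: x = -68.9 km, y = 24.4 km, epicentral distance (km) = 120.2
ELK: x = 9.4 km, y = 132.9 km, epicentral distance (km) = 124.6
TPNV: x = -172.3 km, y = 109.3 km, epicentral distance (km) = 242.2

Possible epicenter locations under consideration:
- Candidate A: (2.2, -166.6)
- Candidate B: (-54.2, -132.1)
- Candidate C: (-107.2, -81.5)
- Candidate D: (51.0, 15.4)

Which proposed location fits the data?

Candidate D

For each candidate, compare |candidate − station| to the reported distance:
Candidate A: residuals DUG 83.6, ELK 175.0, TPNV 84.3 → max 175.0 km
Candidate B: residuals DUG 37.0, ELK 147.9, TPNV 26.5 → max 147.9 km
Candidate C: residuals DUG 7.6, ELK 119.5, TPNV 40.6 → max 119.5 km
Candidate D: residuals DUG 0.0, ELK 0.0, TPNV 0.0 → max 0.0 km
Only Candidate D has all residuals ≈ 0.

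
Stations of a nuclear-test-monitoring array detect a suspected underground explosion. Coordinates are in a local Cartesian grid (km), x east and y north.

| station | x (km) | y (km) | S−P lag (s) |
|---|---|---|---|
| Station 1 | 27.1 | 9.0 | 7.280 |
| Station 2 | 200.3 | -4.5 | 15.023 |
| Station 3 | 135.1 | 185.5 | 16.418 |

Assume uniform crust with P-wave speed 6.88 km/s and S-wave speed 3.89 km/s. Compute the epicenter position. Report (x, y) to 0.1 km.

Distance from S−P lag: d = Δt · v_P v_S / (v_P − v_S) = Δt · (6.88·3.89)/(6.88−3.89) ≈ 8.9509·Δt.
So d_Station 1 = 65.16, d_Station 2 = 134.47, d_Station 3 = 146.96 km.
Circle about each station: (x − 27.1)² + (y − 9.0)² = 65.16²; (x − 200.3)² + (y + 4.5)² = 134.47²; (x − 135.1)² + (y − 185.5)² = 146.96².
Subtracting pairs of circle equations eliminates x²+y² and gives linear equations (the radical axes):
346.4 x − 27.0 y = 25488.57
216.0 x + 353.0 y = 34495.43
Solving the 2×2 system: x ≈ 77.5, y ≈ 50.3 km.
Check against Station 1 (with the unrounded x, y): √((x − 27.1)²+(y − 9.0)²) = 65.16 ≈ 65.16 km. ✓

77.5 km east, 50.3 km north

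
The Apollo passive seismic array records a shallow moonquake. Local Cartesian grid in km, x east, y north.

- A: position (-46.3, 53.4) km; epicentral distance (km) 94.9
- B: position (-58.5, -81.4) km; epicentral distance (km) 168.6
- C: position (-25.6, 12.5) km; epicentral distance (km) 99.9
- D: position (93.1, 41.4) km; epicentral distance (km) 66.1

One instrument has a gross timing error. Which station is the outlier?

B

Solve using three stations at a time. Using A, C, D (subtract circle equations pairwise → linear system) gives (x, y) ≈ (43.3, 84.9).
Distances from that point to each station vs reported:
  A: calculated 95.0 vs reported 94.9 → residual 0.1 km
  B: calculated 195.0 vs reported 168.6 → residual 26.4 km
  C: calculated 100.0 vs reported 99.9 → residual 0.1 km
  D: calculated 66.2 vs reported 66.1 → residual 0.1 km
A, C, D are mutually consistent (residuals ≈ 0); B is off by 26.4 km.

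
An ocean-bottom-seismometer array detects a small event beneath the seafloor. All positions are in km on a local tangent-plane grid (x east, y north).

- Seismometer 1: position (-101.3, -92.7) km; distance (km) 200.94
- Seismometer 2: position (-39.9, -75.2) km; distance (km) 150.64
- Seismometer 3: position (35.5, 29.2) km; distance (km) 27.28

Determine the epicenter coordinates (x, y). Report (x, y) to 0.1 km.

Circle about each station: (x + 101.3)² + (y + 92.7)² = 200.94²; (x + 39.9)² + (y + 75.2)² = 150.64²; (x − 35.5)² + (y − 29.2)² = 27.28².
Subtracting pairs of circle equations eliminates x²+y² and gives linear equations (the radical axes):
122.8 x + 35.0 y = 6076.54
273.6 x + 243.8 y = 22890.60
Solving the 2×2 system: x ≈ 33.4, y ≈ 56.4 km.

x ≈ 33.4 km, y ≈ 56.4 km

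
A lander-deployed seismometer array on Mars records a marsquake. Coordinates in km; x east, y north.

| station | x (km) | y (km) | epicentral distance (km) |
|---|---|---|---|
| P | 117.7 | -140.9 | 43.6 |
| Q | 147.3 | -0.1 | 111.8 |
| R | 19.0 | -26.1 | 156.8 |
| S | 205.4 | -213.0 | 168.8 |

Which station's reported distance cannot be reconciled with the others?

S

Solve using three stations at a time. Using P, Q, R (subtract circle equations pairwise → linear system) gives (x, y) ≈ (150.3, -111.9).
Distances from that point to each station vs reported:
  P: calculated 43.6 vs reported 43.6 → residual 0.0 km
  Q: calculated 111.8 vs reported 111.8 → residual 0.0 km
  R: calculated 156.8 vs reported 156.8 → residual 0.0 km
  S: calculated 115.2 vs reported 168.8 → residual 53.6 km
P, Q, R are mutually consistent (residuals ≈ 0); S is off by 53.6 km.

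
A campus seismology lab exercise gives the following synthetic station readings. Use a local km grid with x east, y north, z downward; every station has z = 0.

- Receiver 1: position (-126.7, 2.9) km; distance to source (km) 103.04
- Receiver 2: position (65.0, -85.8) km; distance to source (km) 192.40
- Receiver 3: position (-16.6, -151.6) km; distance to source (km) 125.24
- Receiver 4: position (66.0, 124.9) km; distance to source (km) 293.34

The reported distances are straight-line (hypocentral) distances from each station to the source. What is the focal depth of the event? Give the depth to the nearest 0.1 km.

Each station gives a sphere (x−x_i)² + (y−y_i)² + z² = d_i² (stations at z=0).
Subtracting the Receiver 1 sphere from Receiver 2 and Receiver 3: z² cancels, leaving linear equations in x and y:
383.4 x − 177.4 y = -30875.18
220.2 x − 309.0 y = 2129.00
Solving: x ≈ -124.902, y ≈ -95.898 km (keep extra digits for the depth step; rounded: -124.9, -95.9).
Then from the Receiver 1 sphere: z² = 103.04² − (x + 126.7)² − (y − 2.9)² with x = -124.902, y = -95.898, so z ≈ 29.206 ≈ 29.2 km.
Check against Receiver 4 (with the unrounded solution): distance 293.34 ≈ 293.34 km. ✓

depth ≈ 29.2 km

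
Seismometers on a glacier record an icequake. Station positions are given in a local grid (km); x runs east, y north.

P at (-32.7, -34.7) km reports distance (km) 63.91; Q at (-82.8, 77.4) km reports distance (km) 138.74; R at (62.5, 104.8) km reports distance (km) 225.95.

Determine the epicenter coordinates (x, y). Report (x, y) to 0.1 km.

-90.9 km east, -61.1 km north

Circle about each station: (x + 32.7)² + (y + 34.7)² = 63.91²; (x + 82.8)² + (y − 77.4)² = 138.74²; (x − 62.5)² + (y − 104.8)² = 225.95².
Subtracting pairs of circle equations eliminates x²+y² and gives linear equations (the radical axes):
-100.2 x + 224.2 y = -4591.08
190.4 x + 279.0 y = -34353.00
Solving the 2×2 system: x ≈ -90.9, y ≈ -61.1 km.
Check against P (with the unrounded x, y): √((x + 32.7)²+(y + 34.7)²) = 63.90 ≈ 63.91 km. ✓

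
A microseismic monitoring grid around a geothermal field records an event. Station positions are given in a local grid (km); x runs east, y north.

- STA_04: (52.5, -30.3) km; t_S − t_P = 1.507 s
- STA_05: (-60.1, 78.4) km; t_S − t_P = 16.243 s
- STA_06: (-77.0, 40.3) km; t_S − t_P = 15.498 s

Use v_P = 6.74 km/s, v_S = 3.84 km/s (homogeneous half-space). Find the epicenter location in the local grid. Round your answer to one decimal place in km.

48.7 km east, -17.4 km north

Distance from S−P lag: d = Δt · v_P v_S / (v_P − v_S) = Δt · (6.74·3.84)/(6.74−3.84) ≈ 8.9247·Δt.
So d_STA_04 = 13.45, d_STA_05 = 144.96, d_STA_06 = 138.31 km.
Circle about each station: (x − 52.5)² + (y + 30.3)² = 13.45²; (x + 60.1)² + (y − 78.4)² = 144.96²; (x + 77.0)² + (y − 40.3)² = 138.31².
Subtracting the STA_04 equation from the STA_05 and STA_06 equations removes the quadratic terms:
-225.2 x + 217.4 y = -14748.27
-259.0 x + 141.2 y = -15070.00
Solving the 2×2 system: x ≈ 48.7, y ≈ -17.4 km.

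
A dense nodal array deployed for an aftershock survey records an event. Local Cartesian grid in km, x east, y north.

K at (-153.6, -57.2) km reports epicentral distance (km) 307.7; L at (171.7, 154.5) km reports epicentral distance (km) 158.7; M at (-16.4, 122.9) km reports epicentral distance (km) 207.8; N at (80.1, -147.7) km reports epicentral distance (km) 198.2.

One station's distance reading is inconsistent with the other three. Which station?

Solve using three stations at a time. Using K, L, M (subtract circle equations pairwise → linear system) gives (x, y) ≈ (149.2, -2.6).
Distances from that point to each station vs reported:
  K: calculated 307.7 vs reported 307.7 → residual 0.0 km
  L: calculated 158.7 vs reported 158.7 → residual 0.0 km
  M: calculated 207.8 vs reported 207.8 → residual 0.0 km
  N: calculated 160.7 vs reported 198.2 → residual 37.5 km
K, L, M are mutually consistent (residuals ≈ 0); N is off by 37.5 km.

N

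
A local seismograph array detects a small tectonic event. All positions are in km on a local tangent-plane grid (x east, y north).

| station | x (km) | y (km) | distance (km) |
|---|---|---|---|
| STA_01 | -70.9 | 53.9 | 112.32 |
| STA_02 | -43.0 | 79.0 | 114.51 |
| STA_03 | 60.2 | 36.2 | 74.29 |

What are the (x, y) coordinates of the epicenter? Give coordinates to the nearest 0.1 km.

Circle about each station: (x + 70.9)² + (y − 53.9)² = 112.32²; (x + 43.0)² + (y − 79.0)² = 114.51²; (x − 60.2)² + (y − 36.2)² = 74.29².
Subtracting the STA_01 equation from the STA_02 and STA_03 equations removes the quadratic terms:
55.8 x + 50.2 y = -338.78
262.2 x − 35.4 y = 4099.24
Solving the 2×2 system: x ≈ 12.8, y ≈ -21.0 km.

12.8 km east, -21.0 km north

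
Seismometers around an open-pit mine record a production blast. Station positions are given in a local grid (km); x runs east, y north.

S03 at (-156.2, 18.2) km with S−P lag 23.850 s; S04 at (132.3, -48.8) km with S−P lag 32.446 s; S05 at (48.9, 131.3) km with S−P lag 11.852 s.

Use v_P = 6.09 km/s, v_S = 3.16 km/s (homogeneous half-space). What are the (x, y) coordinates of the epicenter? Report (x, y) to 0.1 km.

Distance from S−P lag: d = Δt · v_P v_S / (v_P − v_S) = Δt · (6.09·3.16)/(6.09−3.16) ≈ 6.5681·Δt.
So d_S03 = 156.65, d_S04 = 213.11, d_S05 = 77.84 km.
Circle about each station: (x + 156.2)² + (y − 18.2)² = 156.65²; (x − 132.3)² + (y + 48.8)² = 213.11²; (x − 48.9)² + (y − 131.3)² = 77.84².
Subtracting the S03 equation from the S04 and S05 equations removes the quadratic terms:
577.0 x − 134.0 y = -25721.60
410.2 x + 226.2 y = 13381.38
Solving the 2×2 system: x ≈ -21.7, y ≈ 98.5 km.

-21.7 km east, 98.5 km north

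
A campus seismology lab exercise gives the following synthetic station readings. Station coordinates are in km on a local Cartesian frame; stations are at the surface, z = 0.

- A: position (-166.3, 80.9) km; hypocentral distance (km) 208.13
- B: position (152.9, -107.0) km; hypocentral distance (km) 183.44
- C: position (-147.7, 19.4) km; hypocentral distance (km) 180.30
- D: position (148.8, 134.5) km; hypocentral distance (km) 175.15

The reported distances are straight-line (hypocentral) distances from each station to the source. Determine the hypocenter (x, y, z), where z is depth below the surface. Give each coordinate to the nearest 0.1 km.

(26.6, 17.8, 46.1)

Each station gives a sphere (x−x_i)² + (y−y_i)² + z² = d_i² (stations at z=0).
Subtracting the A sphere from B and C: z² cancels, leaving linear equations in x and y:
638.4 x − 375.8 y = 10294.77
37.2 x − 123.0 y = -1198.84
Solving: x ≈ 26.599, y ≈ 17.791 km (keep extra digits for the depth step; rounded: 26.6, 17.8).
Then from the A sphere: z² = 208.13² − (x + 166.3)² − (y − 80.9)² with x = 26.599, y = 17.791, so z ≈ 46.101 ≈ 46.1 km.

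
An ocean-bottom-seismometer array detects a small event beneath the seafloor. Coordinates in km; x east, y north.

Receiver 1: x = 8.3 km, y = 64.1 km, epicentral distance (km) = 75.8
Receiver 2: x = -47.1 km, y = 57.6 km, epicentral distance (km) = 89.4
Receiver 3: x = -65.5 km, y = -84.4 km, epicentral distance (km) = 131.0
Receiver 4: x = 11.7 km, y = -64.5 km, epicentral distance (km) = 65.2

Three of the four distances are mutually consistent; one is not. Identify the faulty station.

Solve using three stations at a time. Using Receiver 1, Receiver 3, Receiver 4 (subtract circle equations pairwise → linear system) gives (x, y) ≈ (38.9, -5.2).
Distances from that point to each station vs reported:
  Receiver 1: calculated 75.8 vs reported 75.8 → residual 0.0 km
  Receiver 2: calculated 106.5 vs reported 89.4 → residual 17.1 km
  Receiver 3: calculated 131.0 vs reported 131.0 → residual 0.0 km
  Receiver 4: calculated 65.2 vs reported 65.2 → residual 0.0 km
Receiver 1, Receiver 3, Receiver 4 are mutually consistent (residuals ≈ 0); Receiver 2 is off by 17.1 km.

Receiver 2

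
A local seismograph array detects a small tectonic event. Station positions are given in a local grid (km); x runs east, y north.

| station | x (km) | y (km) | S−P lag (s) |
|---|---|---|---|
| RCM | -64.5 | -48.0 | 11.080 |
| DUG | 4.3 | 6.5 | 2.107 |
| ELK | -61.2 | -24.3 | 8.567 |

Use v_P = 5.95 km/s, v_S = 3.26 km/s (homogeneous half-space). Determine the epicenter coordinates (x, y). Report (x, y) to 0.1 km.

x ≈ -10.3 km, y ≈ 10.7 km

Distance from S−P lag: d = Δt · v_P v_S / (v_P − v_S) = Δt · (5.95·3.26)/(5.95−3.26) ≈ 7.2108·Δt.
So d_RCM = 79.90, d_DUG = 15.19, d_ELK = 61.77 km.
Circle about each station: (x + 64.5)² + (y + 48.0)² = 79.90²; (x − 4.3)² + (y − 6.5)² = 15.19²; (x + 61.2)² + (y + 24.3)² = 61.77².
Subtracting pairs of circle equations eliminates x²+y² and gives linear equations (the radical axes):
137.6 x + 109.0 y = -250.24
6.6 x + 47.4 y = 440.16
Solving the 2×2 system: x ≈ -10.3, y ≈ 10.7 km.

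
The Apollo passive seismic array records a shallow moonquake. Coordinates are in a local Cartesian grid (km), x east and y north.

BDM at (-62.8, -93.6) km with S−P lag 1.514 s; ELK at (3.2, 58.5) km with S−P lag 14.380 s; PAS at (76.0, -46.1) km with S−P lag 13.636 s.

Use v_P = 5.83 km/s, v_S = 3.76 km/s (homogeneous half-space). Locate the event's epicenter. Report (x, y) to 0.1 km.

-64.9 km east, -77.7 km north

Distance from S−P lag: d = Δt · v_P v_S / (v_P − v_S) = Δt · (5.83·3.76)/(5.83−3.76) ≈ 10.5898·Δt.
So d_BDM = 16.03, d_ELK = 152.28, d_PAS = 144.40 km.
Circle about each station: (x + 62.8)² + (y + 93.6)² = 16.03²; (x − 3.2)² + (y − 58.5)² = 152.28²; (x − 76.0)² + (y + 46.1)² = 144.40².
Subtracting the BDM equation from the ELK and PAS equations removes the quadratic terms:
132.0 x + 304.2 y = -32204.55
277.6 x + 95.0 y = -25397.99
Solving the 2×2 system: x ≈ -64.9, y ≈ -77.7 km.
Check against BDM (with the unrounded x, y): √((x + 62.8)²+(y + 93.6)²) = 16.03 ≈ 16.03 km. ✓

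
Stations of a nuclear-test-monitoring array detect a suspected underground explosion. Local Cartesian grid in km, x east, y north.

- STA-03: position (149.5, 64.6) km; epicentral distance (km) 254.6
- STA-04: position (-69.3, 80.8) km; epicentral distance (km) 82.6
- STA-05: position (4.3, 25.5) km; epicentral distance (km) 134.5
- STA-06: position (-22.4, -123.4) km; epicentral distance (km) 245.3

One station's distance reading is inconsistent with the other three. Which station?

Solve using three stations at a time. Using STA-03, STA-05, STA-06 (subtract circle equations pairwise → linear system) gives (x, y) ≈ (-101.2, 108.9).
Distances from that point to each station vs reported:
  STA-03: calculated 254.6 vs reported 254.6 → residual 0.0 km
  STA-04: calculated 42.5 vs reported 82.6 → residual 40.1 km
  STA-05: calculated 134.5 vs reported 134.5 → residual 0.0 km
  STA-06: calculated 245.3 vs reported 245.3 → residual 0.0 km
STA-03, STA-05, STA-06 are mutually consistent (residuals ≈ 0); STA-04 is off by 40.1 km.

STA-04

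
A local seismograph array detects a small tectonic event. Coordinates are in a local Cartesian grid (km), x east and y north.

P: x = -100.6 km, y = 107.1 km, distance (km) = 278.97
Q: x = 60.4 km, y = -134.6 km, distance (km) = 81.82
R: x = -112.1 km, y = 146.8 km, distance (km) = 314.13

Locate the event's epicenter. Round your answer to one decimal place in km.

(113.2, -72.1)

Circle about each station: (x + 100.6)² + (y − 107.1)² = 278.97²; (x − 60.4)² + (y + 134.6)² = 81.82²; (x + 112.1)² + (y − 146.8)² = 314.13².
Subtracting the P equation from the Q and R equations removes the quadratic terms:
322.0 x − 483.4 y = 71304.30
-23.0 x + 79.4 y = -8327.52
Solving the 2×2 system: x ≈ 113.2, y ≈ -72.1 km.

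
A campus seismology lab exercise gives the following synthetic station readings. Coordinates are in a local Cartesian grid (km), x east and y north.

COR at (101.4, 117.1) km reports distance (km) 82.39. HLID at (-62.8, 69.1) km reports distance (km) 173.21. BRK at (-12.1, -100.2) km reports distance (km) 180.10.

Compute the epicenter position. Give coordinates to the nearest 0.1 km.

Circle about each station: (x − 101.4)² + (y − 117.1)² = 82.39²; (x + 62.8)² + (y − 69.1)² = 173.21²; (x + 12.1)² + (y + 100.2)² = 180.10².
Subtracting the COR equation from the HLID and BRK equations removes the quadratic terms:
-328.4 x − 96.0 y = -38489.31
-227.0 x − 434.6 y = -39455.82
Solving the 2×2 system: x ≈ 107.0, y ≈ 34.9 km.

107.0 km east, 34.9 km north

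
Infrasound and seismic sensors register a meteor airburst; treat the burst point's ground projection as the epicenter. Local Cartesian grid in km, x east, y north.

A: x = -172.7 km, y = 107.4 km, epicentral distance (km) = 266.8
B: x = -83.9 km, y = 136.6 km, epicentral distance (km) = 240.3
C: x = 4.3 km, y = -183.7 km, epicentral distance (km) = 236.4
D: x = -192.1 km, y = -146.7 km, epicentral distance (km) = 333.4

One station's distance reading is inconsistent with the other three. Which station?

Solve using three stations at a time. Using A, C, D (subtract circle equations pairwise → linear system) gives (x, y) ≈ (85.2, 38.6).
Distances from that point to each station vs reported:
  A: calculated 266.9 vs reported 266.8 → residual 0.1 km
  B: calculated 195.5 vs reported 240.3 → residual 44.8 km
  C: calculated 236.5 vs reported 236.4 → residual 0.1 km
  D: calculated 333.5 vs reported 333.4 → residual 0.1 km
A, C, D are mutually consistent (residuals ≈ 0); B is off by 44.8 km.

B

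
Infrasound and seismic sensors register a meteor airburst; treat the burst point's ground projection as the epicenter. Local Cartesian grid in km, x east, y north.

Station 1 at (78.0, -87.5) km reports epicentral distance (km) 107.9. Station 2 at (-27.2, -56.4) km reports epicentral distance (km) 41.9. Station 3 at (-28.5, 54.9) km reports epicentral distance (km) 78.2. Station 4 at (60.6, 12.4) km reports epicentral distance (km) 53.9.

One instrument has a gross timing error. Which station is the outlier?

Station 4

Solve using three stations at a time. Using Station 1, Station 2, Station 3 (subtract circle equations pairwise → linear system) gives (x, y) ≈ (-6.3, -20.1).
Distances from that point to each station vs reported:
  Station 1: calculated 107.9 vs reported 107.9 → residual 0.0 km
  Station 2: calculated 41.9 vs reported 41.9 → residual 0.0 km
  Station 3: calculated 78.2 vs reported 78.2 → residual 0.0 km
  Station 4: calculated 74.3 vs reported 53.9 → residual 20.4 km
Station 1, Station 2, Station 3 are mutually consistent (residuals ≈ 0); Station 4 is off by 20.4 km.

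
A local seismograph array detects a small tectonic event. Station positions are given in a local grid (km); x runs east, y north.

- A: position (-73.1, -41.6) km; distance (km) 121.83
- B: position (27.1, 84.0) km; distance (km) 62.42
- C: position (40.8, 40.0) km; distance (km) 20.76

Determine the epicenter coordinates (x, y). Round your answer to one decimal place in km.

Circle about each station: (x + 73.1)² + (y + 41.6)² = 121.83²; (x − 27.1)² + (y − 84.0)² = 62.42²; (x − 40.8)² + (y − 40.0)² = 20.76².
Subtracting pairs of circle equations eliminates x²+y² and gives linear equations (the radical axes):
200.4 x + 251.2 y = 11662.53
227.8 x + 163.2 y = 10602.04
Solving the 2×2 system: x ≈ 31.0, y ≈ 21.7 km.
Check against A (with the unrounded x, y): √((x + 73.1)²+(y + 41.6)²) = 121.83 ≈ 121.83 km. ✓

31.0 km east, 21.7 km north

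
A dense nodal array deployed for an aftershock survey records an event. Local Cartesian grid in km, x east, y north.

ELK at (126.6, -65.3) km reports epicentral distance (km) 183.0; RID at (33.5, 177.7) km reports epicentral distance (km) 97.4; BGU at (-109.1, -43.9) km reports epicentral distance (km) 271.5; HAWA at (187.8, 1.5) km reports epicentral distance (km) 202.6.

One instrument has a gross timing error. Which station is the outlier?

HAWA

Solve using three stations at a time. Using ELK, RID, BGU (subtract circle equations pairwise → linear system) gives (x, y) ≈ (109.7, 116.9).
Distances from that point to each station vs reported:
  ELK: calculated 183.0 vs reported 183.0 → residual 0.0 km
  RID: calculated 97.4 vs reported 97.4 → residual 0.0 km
  BGU: calculated 271.5 vs reported 271.5 → residual 0.0 km
  HAWA: calculated 139.4 vs reported 202.6 → residual 63.2 km
ELK, RID, BGU are mutually consistent (residuals ≈ 0); HAWA is off by 63.2 km.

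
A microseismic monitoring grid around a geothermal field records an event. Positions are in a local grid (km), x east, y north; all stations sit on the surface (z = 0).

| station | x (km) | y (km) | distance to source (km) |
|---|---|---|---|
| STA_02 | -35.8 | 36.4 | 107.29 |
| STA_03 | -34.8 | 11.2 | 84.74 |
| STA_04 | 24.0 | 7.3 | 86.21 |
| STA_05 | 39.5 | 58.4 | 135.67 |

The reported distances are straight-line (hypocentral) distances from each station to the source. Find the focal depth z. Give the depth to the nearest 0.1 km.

Each station gives a sphere (x−x_i)² + (y−y_i)² + z² = d_i² (stations at z=0).
Subtracting the STA_02 sphere from STA_03 and STA_04: z² cancels, leaving linear equations in x and y:
2.0 x − 50.4 y = 3060.16
119.6 x − 58.2 y = 2101.67
Solving: x ≈ -12.210, y ≈ -61.202 km (keep extra digits for the depth step; rounded: -12.2, -61.2).
Then from the STA_02 sphere: z² = 107.29² − (x + 35.8)² − (y − 36.4)² with x = -12.210, y = -61.202, so z ≈ 37.796 ≈ 37.8 km.

z ≈ 37.8 km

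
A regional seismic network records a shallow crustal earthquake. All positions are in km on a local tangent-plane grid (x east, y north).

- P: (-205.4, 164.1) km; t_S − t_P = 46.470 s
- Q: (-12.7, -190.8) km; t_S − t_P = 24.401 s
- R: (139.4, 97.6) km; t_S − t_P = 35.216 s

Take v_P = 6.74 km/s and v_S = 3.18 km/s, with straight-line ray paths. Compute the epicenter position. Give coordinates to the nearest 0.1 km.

x ≈ -18.4 km, y ≈ -44.0 km

Distance from S−P lag: d = Δt · v_P v_S / (v_P − v_S) = Δt · (6.74·3.18)/(6.74−3.18) ≈ 6.0206·Δt.
So d_P = 279.78, d_Q = 146.91, d_R = 212.02 km.
Circle about each station: (x + 205.4)² + (y − 164.1)² = 279.78²; (x + 12.7)² + (y + 190.8)² = 146.91²; (x − 139.4)² + (y − 97.6)² = 212.02².
Subtracting the P equation from the Q and R equations removes the quadratic terms:
385.4 x − 709.8 y = 24142.26
689.6 x − 133.0 y = -6835.48
Solving the 2×2 system: x ≈ -18.4, y ≈ -44.0 km.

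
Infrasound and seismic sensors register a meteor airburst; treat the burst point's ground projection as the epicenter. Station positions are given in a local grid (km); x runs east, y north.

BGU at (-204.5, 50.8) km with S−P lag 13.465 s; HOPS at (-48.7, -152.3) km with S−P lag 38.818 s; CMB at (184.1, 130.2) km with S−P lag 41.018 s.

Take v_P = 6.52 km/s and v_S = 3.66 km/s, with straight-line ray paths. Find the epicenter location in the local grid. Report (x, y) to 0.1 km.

x ≈ -157.4 km, y ≈ 152.8 km

Distance from S−P lag: d = Δt · v_P v_S / (v_P − v_S) = Δt · (6.52·3.66)/(6.52−3.66) ≈ 8.3438·Δt.
So d_BGU = 112.35, d_HOPS = 323.89, d_CMB = 342.25 km.
Circle about each station: (x + 204.5)² + (y − 50.8)² = 112.35²; (x + 48.7)² + (y + 152.3)² = 323.89²; (x − 184.1)² + (y − 130.2)² = 342.25².
Subtracting pairs of circle equations eliminates x²+y² and gives linear equations (the radical axes):
311.6 x − 406.2 y = -111116.12
777.2 x + 158.8 y = -98068.58
Solving the 2×2 system: x ≈ -157.4, y ≈ 152.8 km.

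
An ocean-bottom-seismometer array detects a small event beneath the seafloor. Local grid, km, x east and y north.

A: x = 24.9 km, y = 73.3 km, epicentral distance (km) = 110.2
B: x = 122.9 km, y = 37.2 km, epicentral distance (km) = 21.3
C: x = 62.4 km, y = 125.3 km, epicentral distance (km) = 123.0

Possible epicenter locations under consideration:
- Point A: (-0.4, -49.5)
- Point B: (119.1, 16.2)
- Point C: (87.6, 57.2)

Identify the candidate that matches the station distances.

Point B

For each candidate, compare |candidate − station| to the reported distance:
Point A: residuals A 15.2, B 129.4, C 62.7 → max 129.4 km
Point B: residuals A 0.0, B 0.0, C 0.0 → max 0.0 km
Point C: residuals A 45.5, B 19.3, C 50.4 → max 50.4 km
Only Point B has all residuals ≈ 0.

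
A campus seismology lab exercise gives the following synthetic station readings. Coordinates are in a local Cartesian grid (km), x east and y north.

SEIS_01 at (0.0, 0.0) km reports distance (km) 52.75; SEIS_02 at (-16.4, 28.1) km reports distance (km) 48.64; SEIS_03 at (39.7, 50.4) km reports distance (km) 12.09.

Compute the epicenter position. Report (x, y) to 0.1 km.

(29.7, 43.6)

Circle about each station: x² + y² = 52.75²; (x + 16.4)² + (y − 28.1)² = 48.64²; (x − 39.7)² + (y − 50.4)² = 12.09².
Subtracting the SEIS_01 equation from the SEIS_02 and SEIS_03 equations removes the quadratic terms:
-32.8 x + 56.2 y = 1475.28
79.4 x + 100.8 y = 6752.64
Solving the 2×2 system: x ≈ 29.7, y ≈ 43.6 km.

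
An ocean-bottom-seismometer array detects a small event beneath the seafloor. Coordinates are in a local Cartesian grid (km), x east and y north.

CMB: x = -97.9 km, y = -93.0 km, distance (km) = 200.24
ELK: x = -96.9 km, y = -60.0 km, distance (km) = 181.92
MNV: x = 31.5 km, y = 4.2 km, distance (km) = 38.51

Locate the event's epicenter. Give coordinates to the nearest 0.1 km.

64.1 km east, 24.7 km north

Circle about each station: (x + 97.9)² + (y + 93.0)² = 200.24²; (x + 96.9)² + (y + 60.0)² = 181.92²; (x − 31.5)² + (y − 4.2)² = 38.51².
Subtracting the CMB equation from the ELK and MNV equations removes the quadratic terms:
2.0 x + 66.0 y = 1757.37
258.8 x + 194.4 y = 21389.52
Solving the 2×2 system: x ≈ 64.1, y ≈ 24.7 km.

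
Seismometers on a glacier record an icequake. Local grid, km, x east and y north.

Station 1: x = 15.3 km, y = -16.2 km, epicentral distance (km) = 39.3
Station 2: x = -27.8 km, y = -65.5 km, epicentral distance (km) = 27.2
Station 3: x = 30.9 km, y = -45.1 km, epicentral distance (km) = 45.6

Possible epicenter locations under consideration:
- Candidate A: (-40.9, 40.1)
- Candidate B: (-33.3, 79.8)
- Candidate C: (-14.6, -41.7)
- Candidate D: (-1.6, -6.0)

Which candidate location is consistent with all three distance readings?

For each candidate, compare |candidate − station| to the reported distance:
Candidate A: residuals Station 1 40.2, Station 2 79.2, Station 3 65.8 → max 79.2 km
Candidate B: residuals Station 1 68.3, Station 2 118.2, Station 3 94.8 → max 118.2 km
Candidate C: residuals Station 1 0.0, Station 2 0.0, Station 3 0.0 → max 0.0 km
Candidate D: residuals Station 1 19.6, Station 2 37.8, Station 3 5.2 → max 37.8 km
Only Candidate C has all residuals ≈ 0.

Candidate C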